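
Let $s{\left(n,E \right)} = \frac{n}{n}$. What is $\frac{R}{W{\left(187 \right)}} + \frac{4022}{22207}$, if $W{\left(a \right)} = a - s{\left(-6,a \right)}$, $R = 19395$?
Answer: $\frac{143817619}{1376834} \approx 104.46$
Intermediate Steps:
$s{\left(n,E \right)} = 1$
$W{\left(a \right)} = -1 + a$ ($W{\left(a \right)} = a - 1 = -1 + a$)
$\frac{R}{W{\left(187 \right)}} + \frac{4022}{22207} = \frac{19395}{-1 + 187} + \frac{4022}{22207} = \frac{19395}{186} + 4022 \cdot \frac{1}{22207} = 19395 \cdot \frac{1}{186} + \frac{4022}{22207} = \frac{6465}{62} + \frac{4022}{22207} = \frac{143817619}{1376834}$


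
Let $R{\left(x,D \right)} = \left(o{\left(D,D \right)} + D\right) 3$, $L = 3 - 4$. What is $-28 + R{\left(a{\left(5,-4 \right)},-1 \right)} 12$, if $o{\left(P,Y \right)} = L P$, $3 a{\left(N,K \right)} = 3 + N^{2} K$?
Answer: $-28$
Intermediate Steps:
$L = -1$ ($L = 3 - 4 = -1$)
$a{\left(N,K \right)} = 1 + \frac{K N^{2}}{3}$ ($a{\left(N,K \right)} = \frac{3 + N^{2} K}{3} = \frac{3 + K N^{2}}{3} = 1 + \frac{K N^{2}}{3}$)
$o{\left(P,Y \right)} = - P$
$R{\left(x,D \right)} = 0$ ($R{\left(x,D \right)} = \left(- D + D\right) 3 = 0 \cdot 3 = 0$)
$-28 + R{\left(a{\left(5,-4 \right)},-1 \right)} 12 = -28 + 0 \cdot 12 = -28 + 0 = -28$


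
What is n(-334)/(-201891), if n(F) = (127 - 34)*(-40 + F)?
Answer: 11594/67297 ≈ 0.17228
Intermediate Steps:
n(F) = -3720 + 93*F (n(F) = 93*(-40 + F) = -3720 + 93*F)
n(-334)/(-201891) = (-3720 + 93*(-334))/(-201891) = (-3720 - 31062)*(-1/201891) = -34782*(-1/201891) = 11594/67297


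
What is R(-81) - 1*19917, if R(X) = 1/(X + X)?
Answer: -3226555/162 ≈ -19917.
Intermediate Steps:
R(X) = 1/(2*X)
R(-81) - 1*19917 = (½)/(-81) - 1*19917 = (½)*(-1/81) - 19917 = -1/162 - 19917 = -3226555/162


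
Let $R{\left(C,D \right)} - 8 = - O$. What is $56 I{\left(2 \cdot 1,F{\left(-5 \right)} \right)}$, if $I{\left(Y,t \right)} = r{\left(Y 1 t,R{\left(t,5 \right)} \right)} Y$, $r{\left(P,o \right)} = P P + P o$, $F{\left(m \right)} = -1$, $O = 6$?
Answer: $0$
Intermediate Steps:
$R{\left(C,D \right)} = 2$ ($R{\left(C,D \right)} = 8 - 6 = 2$)
$r{\left(P,o \right)} = P^{2} + P o$
$I{\left(Y,t \right)} = t Y^{2} \left(2 + Y t\right)$ ($I{\left(Y,t \right)} = Y 1 t \left(Y 1 t + 2\right) Y = Y t \left(Y t + 2\right) Y = Y t \left(2 + Y t\right) Y = t Y^{2} \left(2 + Y t\right)$)
$56 I{\left(2 \cdot 1,F{\left(-5 \right)} \right)} = 56 \left(- \left(2 \cdot 1\right)^{2} \left(2 + 2 \cdot 1 \left(-1\right)\right)\right) = 56 \left(- 2^{2} \left(2 + 2 \left(-1\right)\right)\right) = 56 \left(\left(-1\right) 4 \left(2 - 2\right)\right) = 56 \left(\left(-1\right) 4 \cdot 0\right) = 56 \cdot 0 = 0$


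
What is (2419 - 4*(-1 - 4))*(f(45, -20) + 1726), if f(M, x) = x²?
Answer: 5185314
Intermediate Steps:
(2419 - 4*(-1 - 4))*(f(45, -20) + 1726) = (2419 - 4*(-1 - 4))*((-20)² + 1726) = (2419 - 4*(-5))*(400 + 1726) = (2419 + 20)*2126 = 2439*2126 = 5185314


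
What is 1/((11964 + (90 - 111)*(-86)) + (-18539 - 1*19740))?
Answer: -1/24509 ≈ -4.0801e-5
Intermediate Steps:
1/((11964 + (90 - 111)*(-86)) + (-18539 - 1*19740)) = 1/((11964 - 21*(-86)) + (-18539 - 19740)) = 1/((11964 + 1806) - 38279) = 1/(13770 - 38279) = 1/(-24509) = -1/24509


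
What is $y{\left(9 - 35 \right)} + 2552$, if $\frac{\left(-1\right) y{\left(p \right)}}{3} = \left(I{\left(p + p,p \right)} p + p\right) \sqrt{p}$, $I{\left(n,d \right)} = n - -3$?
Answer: $2552 - 3744 i \sqrt{26} \approx 2552.0 - 19091.0 i$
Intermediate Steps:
$I{\left(n,d \right)} = 3 + n$ ($I{\left(n,d \right)} = n + 3 = 3 + n$)
$y{\left(p \right)} = - 3 \sqrt{p} \left(p + p \left(3 + 2 p\right)\right)$ ($y{\left(p \right)} = - 3 \left(\left(3 + \left(p + p\right)\right) p + p\right) \sqrt{p} = - 3 \left(\left(3 + 2 p\right) p + p\right) \sqrt{p} = - 3 \left(p \left(3 + 2 p\right) + p\right) \sqrt{p} = - 3 \left(p + p \left(3 + 2 p\right)\right) \sqrt{p} = - 3 \sqrt{p} \left(p + p \left(3 + 2 p\right)\right)$)
$y{\left(9 - 35 \right)} + 2552 = 6 \left(9 - 35\right)^{\frac{3}{2}} \left(-2 - \left(9 - 35\right)\right) + 2552 = 6 \left(-26\right)^{\frac{3}{2}} \left(-2 - -26\right) + 2552 = 6 \left(- 26 i \sqrt{26}\right) \left(-2 + 26\right) + 2552 = 6 \left(- 26 i \sqrt{26}\right) 24 + 2552 = - 3744 i \sqrt{26} + 2552 = 2552 - 3744 i \sqrt{26}$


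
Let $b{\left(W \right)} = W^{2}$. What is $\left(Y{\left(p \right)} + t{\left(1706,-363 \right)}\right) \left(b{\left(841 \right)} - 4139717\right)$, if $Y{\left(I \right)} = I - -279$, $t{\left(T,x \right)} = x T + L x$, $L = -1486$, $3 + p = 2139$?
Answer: $265825006020$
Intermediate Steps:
$p = 2136$ ($p = -3 + 2139 = 2136$)
$t{\left(T,x \right)} = - 1486 x + T x$ ($t{\left(T,x \right)} = x T - 1486 x = T x - 1486 x = - 1486 x + T x$)
$Y{\left(I \right)} = 279 + I$ ($Y{\left(I \right)} = I + 279 = 279 + I$)
$\left(Y{\left(p \right)} + t{\left(1706,-363 \right)}\right) \left(b{\left(841 \right)} - 4139717\right) = \left(\left(279 + 2136\right) - 363 \left(-1486 + 1706\right)\right) \left(841^{2} - 4139717\right) = \left(2415 - 79860\right) \left(707281 - 4139717\right) = \left(2415 - 79860\right) \left(-3432436\right) = \left(-77445\right) \left(-3432436\right) = 265825006020$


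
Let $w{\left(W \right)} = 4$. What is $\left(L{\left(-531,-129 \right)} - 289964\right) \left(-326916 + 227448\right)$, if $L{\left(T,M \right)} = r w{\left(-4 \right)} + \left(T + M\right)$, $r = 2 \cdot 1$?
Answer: $28906992288$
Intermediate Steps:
$r = 2$
$L{\left(T,M \right)} = 8 + M + T$ ($L{\left(T,M \right)} = 2 \cdot 4 + \left(T + M\right) = 8 + \left(M + T\right) = 8 + M + T$)
$\left(L{\left(-531,-129 \right)} - 289964\right) \left(-326916 + 227448\right) = \left(\left(8 - 129 - 531\right) - 289964\right) \left(-326916 + 227448\right) = \left(-652 - 289964\right) \left(-99468\right) = \left(-290616\right) \left(-99468\right) = 28906992288$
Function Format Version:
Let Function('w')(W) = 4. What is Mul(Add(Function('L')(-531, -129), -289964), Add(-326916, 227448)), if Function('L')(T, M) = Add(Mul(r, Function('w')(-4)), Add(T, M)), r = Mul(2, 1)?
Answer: 28906992288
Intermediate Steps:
r = 2
Function('L')(T, M) = Add(8, M, T) (Function('L')(T, M) = Add(Mul(2, 4), Add(T, M)) = Add(8, Add(M, T)) = Add(8, M, T))
Mul(Add(Function('L')(-531, -129), -289964), Add(-326916, 227448)) = Mul(Add(Add(8, -129, -531), -289964), Add(-326916, 227448)) = Mul(Add(-652, -289964), -99468) = Mul(-290616, -99468) = 28906992288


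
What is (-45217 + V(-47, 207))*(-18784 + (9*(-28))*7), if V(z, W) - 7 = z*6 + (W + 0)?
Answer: 930516180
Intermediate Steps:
V(z, W) = 7 + W + 6*z (V(z, W) = 7 + (z*6 + (W + 0)) = 7 + (6*z + W) = 7 + (W + 6*z) = 7 + W + 6*z)
(-45217 + V(-47, 207))*(-18784 + (9*(-28))*7) = (-45217 + (7 + 207 + 6*(-47)))*(-18784 + (9*(-28))*7) = (-45217 + (7 + 207 - 282))*(-18784 - 252*7) = (-45217 - 68)*(-18784 - 1764) = -45285*(-20548) = 930516180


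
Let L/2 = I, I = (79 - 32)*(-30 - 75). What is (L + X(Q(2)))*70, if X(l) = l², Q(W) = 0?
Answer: -690900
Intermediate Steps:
I = -4935 (I = 47*(-105) = -4935)
L = -9870 (L = 2*(-4935) = -9870)
(L + X(Q(2)))*70 = (-9870 + 0²)*70 = (-9870 + 0)*70 = -9870*70 = -690900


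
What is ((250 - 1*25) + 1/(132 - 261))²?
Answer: 842392576/16641 ≈ 50622.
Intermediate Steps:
((250 - 1*25) + 1/(132 - 261))² = ((250 - 25) + 1/(-129))² = (225 - 1/129)² = (29024/129)² = 842392576/16641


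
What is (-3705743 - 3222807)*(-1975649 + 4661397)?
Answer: -18608339305400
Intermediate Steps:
(-3705743 - 3222807)*(-1975649 + 4661397) = -6928550*2685748 = -18608339305400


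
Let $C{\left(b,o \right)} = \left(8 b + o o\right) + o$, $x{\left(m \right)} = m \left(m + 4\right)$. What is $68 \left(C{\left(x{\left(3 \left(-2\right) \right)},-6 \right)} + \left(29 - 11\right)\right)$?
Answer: $9792$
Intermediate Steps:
$x{\left(m \right)} = m \left(4 + m\right)$
$C{\left(b,o \right)} = o + o^{2} + 8 b$ ($C{\left(b,o \right)} = \left(8 b + o^{2}\right) + o = \left(o^{2} + 8 b\right) + o = o + o^{2} + 8 b$)
$68 \left(C{\left(x{\left(3 \left(-2\right) \right)},-6 \right)} + \left(29 - 11\right)\right) = 68 \left(\left(-6 + \left(-6\right)^{2} + 8 \cdot 3 \left(-2\right) \left(4 + 3 \left(-2\right)\right)\right) + \left(29 - 11\right)\right) = 68 \left(\left(-6 + 36 + 8 \left(- 6 \left(4 - 6\right)\right)\right) + \left(29 - 11\right)\right) = 68 \left(\left(-6 + 36 + 8 \left(\left(-6\right) \left(-2\right)\right)\right) + 18\right) = 68 \left(\left(-6 + 36 + 8 \cdot 12\right) + 18\right) = 68 \left(\left(-6 + 36 + 96\right) + 18\right) = 68 \left(126 + 18\right) = 68 \cdot 144 = 9792$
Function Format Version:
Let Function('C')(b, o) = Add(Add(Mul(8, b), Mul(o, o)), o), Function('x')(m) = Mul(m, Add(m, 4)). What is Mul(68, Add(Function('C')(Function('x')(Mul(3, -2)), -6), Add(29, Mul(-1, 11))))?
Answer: 9792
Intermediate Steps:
Function('x')(m) = Mul(m, Add(4, m))
Function('C')(b, o) = Add(o, Pow(o, 2), Mul(8, b)) (Function('C')(b, o) = Add(Add(Mul(8, b), Pow(o, 2)), o) = Add(Add(Pow(o, 2), Mul(8, b)), o) = Add(o, Pow(o, 2), Mul(8, b)))
Mul(68, Add(Function('C')(Function('x')(Mul(3, -2)), -6), Add(29, Mul(-1, 11)))) = Mul(68, Add(Add(-6, Pow(-6, 2), Mul(8, Mul(Mul(3, -2), Add(4, Mul(3, -2))))), Add(29, Mul(-1, 11)))) = Mul(68, Add(Add(-6, 36, Mul(8, Mul(-6, Add(4, -6)))), Add(29, -11))) = Mul(68, Add(Add(-6, 36, Mul(8, Mul(-6, -2))), 18)) = Mul(68, Add(Add(-6, 36, Mul(8, 12)), 18)) = Mul(68, Add(Add(-6, 36, 96), 18)) = Mul(68, Add(126, 18)) = Mul(68, 144) = 9792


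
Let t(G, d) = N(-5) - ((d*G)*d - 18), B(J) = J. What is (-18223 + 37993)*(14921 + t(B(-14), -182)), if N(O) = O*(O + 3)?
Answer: 9463602450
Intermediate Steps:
N(O) = O*(3 + O)
t(G, d) = 28 - G*d² (t(G, d) = -5*(3 - 5) - ((d*G)*d - 18) = -5*(-2) - ((G*d)*d - 18) = 10 - (G*d² - 18) = 10 - (-18 + G*d²) = 10 + (18 - G*d²) = 28 - G*d²)
(-18223 + 37993)*(14921 + t(B(-14), -182)) = (-18223 + 37993)*(14921 + (28 - 1*(-14)*(-182)²)) = 19770*(14921 + (28 - 1*(-14)*33124)) = 19770*(14921 + (28 + 463736)) = 19770*(14921 + 463764) = 19770*478685 = 9463602450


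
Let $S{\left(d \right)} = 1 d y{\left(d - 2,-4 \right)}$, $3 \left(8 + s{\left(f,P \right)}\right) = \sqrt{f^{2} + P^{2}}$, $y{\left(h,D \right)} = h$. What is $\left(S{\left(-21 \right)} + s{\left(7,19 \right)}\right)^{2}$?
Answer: $\frac{2031035}{9} + \frac{950 \sqrt{410}}{3} \approx 2.3208 \cdot 10^{5}$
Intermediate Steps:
$s{\left(f,P \right)} = -8 + \frac{\sqrt{P^{2} + f^{2}}}{3}$ ($s{\left(f,P \right)} = -8 + \frac{\sqrt{f^{2} + P^{2}}}{3} = -8 + \frac{\sqrt{P^{2} + f^{2}}}{3}$)
$S{\left(d \right)} = d \left(-2 + d\right)$ ($S{\left(d \right)} = 1 d \left(d - 2\right) = d \left(-2 + d\right)$)
$\left(S{\left(-21 \right)} + s{\left(7,19 \right)}\right)^{2} = \left(- 21 \left(-2 - 21\right) - \left(8 - \frac{\sqrt{19^{2} + 7^{2}}}{3}\right)\right)^{2} = \left(\left(-21\right) \left(-23\right) - \left(8 - \frac{\sqrt{361 + 49}}{3}\right)\right)^{2} = \left(483 - \left(8 - \frac{\sqrt{410}}{3}\right)\right)^{2} = \left(475 + \frac{\sqrt{410}}{3}\right)^{2}$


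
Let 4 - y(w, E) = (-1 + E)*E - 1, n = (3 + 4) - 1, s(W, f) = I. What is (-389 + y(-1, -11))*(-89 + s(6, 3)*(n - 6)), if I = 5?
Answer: 45924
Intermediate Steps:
s(W, f) = 5
n = 6 (n = 7 - 1 = 6)
y(w, E) = 5 - E*(-1 + E) (y(w, E) = 4 - ((-1 + E)*E - 1) = 4 - (E*(-1 + E) - 1) = 4 - (-1 + E*(-1 + E)) = 4 + (1 - E*(-1 + E)) = 5 - E*(-1 + E))
(-389 + y(-1, -11))*(-89 + s(6, 3)*(n - 6)) = (-389 + (5 - 11 - 1*(-11)**2))*(-89 + 5*(6 - 6)) = (-389 + (5 - 11 - 1*121))*(-89 + 5*0) = (-389 + (5 - 11 - 121))*(-89 + 0) = (-389 - 127)*(-89) = -516*(-89) = 45924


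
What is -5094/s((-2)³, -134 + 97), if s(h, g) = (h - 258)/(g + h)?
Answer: -114615/133 ≈ -861.77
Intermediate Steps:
s(h, g) = (-258 + h)/(g + h)
-5094/s((-2)³, -134 + 97) = -5094*((-134 + 97) + (-2)³)/(-258 + (-2)³) = -5094*(-37 - 8)/(-258 - 8) = -5094/(-266/(-45)) = -5094/((-1/45*(-266))) = -5094/266/45 = -5094*45/266 = -114615/133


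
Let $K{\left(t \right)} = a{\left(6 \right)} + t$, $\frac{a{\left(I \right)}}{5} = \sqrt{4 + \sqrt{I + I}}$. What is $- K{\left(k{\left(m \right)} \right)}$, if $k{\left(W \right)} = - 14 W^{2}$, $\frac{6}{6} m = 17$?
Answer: $4046 - 5 \sqrt{4 + 2 \sqrt{3}} \approx 4032.3$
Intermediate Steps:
$m = 17$
$a{\left(I \right)} = 5 \sqrt{4 + \sqrt{2} \sqrt{I}}$ ($a{\left(I \right)} = 5 \sqrt{4 + \sqrt{I + I}} = 5 \sqrt{4 + \sqrt{2 I}} = 5 \sqrt{4 + \sqrt{2} \sqrt{I}}$)
$K{\left(t \right)} = t + 5 \sqrt{4 + 2 \sqrt{3}}$ ($K{\left(t \right)} = 5 \sqrt{4 + \sqrt{2} \sqrt{6}} + t = 5 \sqrt{4 + 2 \sqrt{3}} + t = t + 5 \sqrt{4 + 2 \sqrt{3}}$)
$- K{\left(k{\left(m \right)} \right)} = - (- 14 \cdot 17^{2} + 5 \sqrt{4 + 2 \sqrt{3}}) = - (\left(-14\right) 289 + 5 \sqrt{4 + 2 \sqrt{3}}) = - (-4046 + 5 \sqrt{4 + 2 \sqrt{3}}) = 4046 - 5 \sqrt{4 + 2 \sqrt{3}}$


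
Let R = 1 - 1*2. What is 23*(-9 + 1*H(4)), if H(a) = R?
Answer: -230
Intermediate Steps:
R = -1 (R = 1 - 2 = -1)
H(a) = -1
23*(-9 + 1*H(4)) = 23*(-9 + 1*(-1)) = 23*(-9 - 1) = 23*(-10) = -230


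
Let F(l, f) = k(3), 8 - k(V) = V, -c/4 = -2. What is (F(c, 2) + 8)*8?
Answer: 104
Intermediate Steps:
c = 8 (c = -4*(-2) = 8)
k(V) = 8 - V
F(l, f) = 5 (F(l, f) = 8 - 1*3 = 8 - 3 = 5)
(F(c, 2) + 8)*8 = (5 + 8)*8 = 13*8 = 104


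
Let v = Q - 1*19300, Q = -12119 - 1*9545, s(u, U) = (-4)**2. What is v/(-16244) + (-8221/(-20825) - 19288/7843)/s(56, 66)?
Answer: 819139619693/342340675600 ≈ 2.3928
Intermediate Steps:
s(u, U) = 16
Q = -21664 (Q = -12119 - 9545 = -21664)
v = -40964 (v = -21664 - 1*19300 = -21664 - 19300 = -40964)
v/(-16244) + (-8221/(-20825) - 19288/7843)/s(56, 66) = -40964/(-16244) + (-8221/(-20825) - 19288/7843)/16 = -40964*(-1/16244) + (-8221*(-1/20825) - 19288*1/7843)*(1/16) = 10241/4061 + (8221/20825 - 19288/7843)*(1/16) = 10241/4061 - 337195297/163330475*1/16 = 10241/4061 - 337195297/2613287600 = 819139619693/342340675600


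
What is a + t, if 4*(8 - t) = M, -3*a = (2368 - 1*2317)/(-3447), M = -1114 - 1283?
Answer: 8372831/13788 ≈ 607.25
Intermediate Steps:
M = -2397
a = 17/3447 (a = -(2368 - 1*2317)/(3*(-3447)) = -(2368 - 2317)*(-1)/(3*3447) = -17*(-1)/3447 = -1/3*(-17/1149) = 17/3447 ≈ 0.0049318)
t = 2429/4 (t = 8 - 1/4*(-2397) = 8 + 2397/4 = 2429/4 ≈ 607.25)
a + t = 17/3447 + 2429/4 = 8372831/13788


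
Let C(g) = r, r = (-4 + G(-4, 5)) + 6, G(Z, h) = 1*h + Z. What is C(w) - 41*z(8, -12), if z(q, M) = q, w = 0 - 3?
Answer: -325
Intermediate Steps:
G(Z, h) = Z + h (G(Z, h) = h + Z = Z + h)
w = -3
r = 3 (r = (-4 + (-4 + 5)) + 6 = (-4 + 1) + 6 = -3 + 6 = 3)
C(g) = 3
C(w) - 41*z(8, -12) = 3 - 41*8 = 3 - 328 = -325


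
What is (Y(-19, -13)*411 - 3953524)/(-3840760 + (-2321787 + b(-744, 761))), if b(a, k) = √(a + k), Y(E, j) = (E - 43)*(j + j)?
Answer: 2535111609578/4747123190899 + 411374*√17/4747123190899 ≈ 0.53403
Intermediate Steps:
Y(E, j) = 2*j*(-43 + E) (Y(E, j) = (-43 + E)*(2*j) = 2*j*(-43 + E))
(Y(-19, -13)*411 - 3953524)/(-3840760 + (-2321787 + b(-744, 761))) = ((2*(-13)*(-43 - 19))*411 - 3953524)/(-3840760 + (-2321787 + √(-744 + 761))) = ((2*(-13)*(-62))*411 - 3953524)/(-3840760 + (-2321787 + √17)) = (1612*411 - 3953524)/(-6162547 + √17) = (662532 - 3953524)/(-6162547 + √17) = -3290992/(-6162547 + √17)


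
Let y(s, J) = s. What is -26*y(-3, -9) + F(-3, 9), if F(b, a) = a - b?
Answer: 90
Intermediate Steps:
-26*y(-3, -9) + F(-3, 9) = -26*(-3) + (9 - 1*(-3)) = 78 + (9 + 3) = 78 + 12 = 90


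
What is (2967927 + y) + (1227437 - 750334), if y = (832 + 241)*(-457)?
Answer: 2954669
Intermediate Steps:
y = -490361 (y = 1073*(-457) = -490361)
(2967927 + y) + (1227437 - 750334) = (2967927 - 490361) + (1227437 - 750334) = 2477566 + 477103 = 2954669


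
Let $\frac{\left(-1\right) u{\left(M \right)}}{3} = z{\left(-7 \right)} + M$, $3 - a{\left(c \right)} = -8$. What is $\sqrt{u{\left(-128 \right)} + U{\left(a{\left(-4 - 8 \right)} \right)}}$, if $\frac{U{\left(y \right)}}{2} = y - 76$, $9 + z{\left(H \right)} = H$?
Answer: $\sqrt{302} \approx 17.378$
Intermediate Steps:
$a{\left(c \right)} = 11$ ($a{\left(c \right)} = 3 - -8 = 3 + 8 = 11$)
$z{\left(H \right)} = -9 + H$
$u{\left(M \right)} = 48 - 3 M$ ($u{\left(M \right)} = - 3 \left(\left(-9 - 7\right) + M\right) = - 3 \left(-16 + M\right) = 48 - 3 M$)
$U{\left(y \right)} = -152 + 2 y$ ($U{\left(y \right)} = 2 \left(y - 76\right) = 2 \left(-76 + y\right) = -152 + 2 y$)
$\sqrt{u{\left(-128 \right)} + U{\left(a{\left(-4 - 8 \right)} \right)}} = \sqrt{\left(48 - -384\right) + \left(-152 + 2 \cdot 11\right)} = \sqrt{\left(48 + 384\right) + \left(-152 + 22\right)} = \sqrt{432 - 130} = \sqrt{302}$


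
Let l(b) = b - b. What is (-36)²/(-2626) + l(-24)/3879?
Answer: -648/1313 ≈ -0.49353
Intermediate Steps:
l(b) = 0
(-36)²/(-2626) + l(-24)/3879 = (-36)²/(-2626) + 0/3879 = 1296*(-1/2626) + 0*(1/3879) = -648/1313 + 0 = -648/1313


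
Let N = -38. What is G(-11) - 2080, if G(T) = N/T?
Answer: -22842/11 ≈ -2076.5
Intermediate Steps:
G(T) = -38/T
G(-11) - 2080 = -38/(-11) - 2080 = -38*(-1/11) - 2080 = 38/11 - 2080 = -22842/11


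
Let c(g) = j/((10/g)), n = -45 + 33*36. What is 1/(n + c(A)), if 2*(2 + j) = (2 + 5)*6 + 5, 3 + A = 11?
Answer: 5/5801 ≈ 0.00086192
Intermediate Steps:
A = 8 (A = -3 + 11 = 8)
j = 43/2 (j = -2 + ((2 + 5)*6 + 5)/2 = -2 + (7*6 + 5)/2 = -2 + (42 + 5)/2 = -2 + (1/2)*47 = -2 + 47/2 = 43/2 ≈ 21.500)
n = 1143 (n = -45 + 1188 = 1143)
c(g) = 43*g/20 (c(g) = 43/(2*((10/g))) = 43*(g/10)/2 = 43*g/20)
1/(n + c(A)) = 1/(1143 + (43/20)*8) = 1/(1143 + 86/5) = 1/(5801/5) = 5/5801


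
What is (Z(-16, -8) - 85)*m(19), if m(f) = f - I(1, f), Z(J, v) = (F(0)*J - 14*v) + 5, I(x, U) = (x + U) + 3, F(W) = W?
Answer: -128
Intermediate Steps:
I(x, U) = 3 + U + x (I(x, U) = (U + x) + 3 = 3 + U + x)
Z(J, v) = 5 - 14*v (Z(J, v) = (0*J - 14*v) + 5 = (0 - 14*v) + 5 = -14*v + 5 = 5 - 14*v)
m(f) = -4 (m(f) = f - (3 + f + 1) = f - (4 + f) = f + (-4 - f) = -4)
(Z(-16, -8) - 85)*m(19) = ((5 - 14*(-8)) - 85)*(-4) = ((5 + 112) - 85)*(-4) = (117 - 85)*(-4) = 32*(-4) = -128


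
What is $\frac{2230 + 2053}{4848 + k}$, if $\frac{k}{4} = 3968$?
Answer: $\frac{4283}{20720} \approx 0.20671$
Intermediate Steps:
$k = 15872$ ($k = 4 \cdot 3968 = 15872$)
$\frac{2230 + 2053}{4848 + k} = \frac{2230 + 2053}{4848 + 15872} = \frac{4283}{20720}$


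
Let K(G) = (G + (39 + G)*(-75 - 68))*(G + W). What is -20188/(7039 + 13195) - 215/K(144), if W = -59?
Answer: -4465402919/4476013725 ≈ -0.99763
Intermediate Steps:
K(G) = (-5577 - 142*G)*(-59 + G) (K(G) = (G + (39 + G)*(-75 - 68))*(G - 59) = (G + (39 + G)*(-143))*(-59 + G) = (G + (-5577 - 143*G))*(-59 + G) = (-5577 - 142*G)*(-59 + G))
-20188/(7039 + 13195) - 215/K(144) = -20188/(7039 + 13195) - 215/(329043 - 142*144² + 2801*144) = -20188/20234 - 215/(329043 - 142*20736 + 403344) = -20188*1/20234 - 215/(329043 - 2944512 + 403344) = -10094/10117 - 215/(-2212125) = -10094/10117 - 215*(-1/2212125) = -10094/10117 + 43/442425 = -4465402919/4476013725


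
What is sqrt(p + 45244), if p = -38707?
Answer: sqrt(6537) ≈ 80.852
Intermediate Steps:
sqrt(p + 45244) = sqrt(-38707 + 45244) = sqrt(6537)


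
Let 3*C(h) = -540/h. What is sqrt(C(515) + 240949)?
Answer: sqrt(2556224233)/103 ≈ 490.87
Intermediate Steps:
C(h) = -180/h (C(h) = (-540/h)/3 = -180/h)
sqrt(C(515) + 240949) = sqrt(-180/515 + 240949) = sqrt(-180*1/515 + 240949) = sqrt(-36/103 + 240949) = sqrt(24817711/103) = sqrt(2556224233)/103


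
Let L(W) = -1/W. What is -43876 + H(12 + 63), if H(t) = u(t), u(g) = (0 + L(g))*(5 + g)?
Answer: -658156/15 ≈ -43877.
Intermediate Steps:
u(g) = -(5 + g)/g (u(g) = (0 - 1/g)*(5 + g) = (-1/g)*(5 + g) = -(5 + g)/g)
H(t) = (-5 - t)/t
-43876 + H(12 + 63) = -43876 + (-5 - (12 + 63))/(12 + 63) = -43876 + (-5 - 1*75)/75 = -43876 + (-5 - 75)/75 = -43876 + (1/75)*(-80) = -43876 - 16/15 = -658156/15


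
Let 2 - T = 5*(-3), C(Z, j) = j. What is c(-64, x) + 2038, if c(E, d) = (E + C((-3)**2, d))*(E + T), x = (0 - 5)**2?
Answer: 3871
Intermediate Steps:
x = 25 (x = (-5)**2 = 25)
T = 17 (T = 2 - 5*(-3) = 2 - 1*(-15) = 2 + 15 = 17)
c(E, d) = (17 + E)*(E + d) (c(E, d) = (E + d)*(E + 17) = (E + d)*(17 + E) = (17 + E)*(E + d))
c(-64, x) + 2038 = ((-64)**2 + 17*(-64) + 17*25 - 64*25) + 2038 = (4096 - 1088 + 425 - 1600) + 2038 = 1833 + 2038 = 3871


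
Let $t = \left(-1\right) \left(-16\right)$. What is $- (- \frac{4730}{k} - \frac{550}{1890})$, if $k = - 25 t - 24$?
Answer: $- \frac{435325}{40068} \approx -10.865$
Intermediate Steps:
$t = 16$
$k = -424$ ($k = \left(-25\right) 16 - 24 = -400 - 24 = -424$)
$- (- \frac{4730}{k} - \frac{550}{1890}) = - (- \frac{4730}{-424} - \frac{550}{1890}) = - (\left(-4730\right) \left(- \frac{1}{424}\right) - \frac{55}{189}) = - (\frac{2365}{212} - \frac{55}{189}) = \left(-1\right) \frac{435325}{40068} = - \frac{435325}{40068}$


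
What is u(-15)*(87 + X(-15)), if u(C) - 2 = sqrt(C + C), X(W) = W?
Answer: 144 + 72*I*sqrt(30) ≈ 144.0 + 394.36*I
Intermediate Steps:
u(C) = 2 + sqrt(2)*sqrt(C) (u(C) = 2 + sqrt(C + C) = 2 + sqrt(2*C) = 2 + sqrt(2)*sqrt(C))
u(-15)*(87 + X(-15)) = (2 + sqrt(2)*sqrt(-15))*(87 - 15) = (2 + sqrt(2)*(I*sqrt(15)))*72 = (2 + I*sqrt(30))*72 = 144 + 72*I*sqrt(30)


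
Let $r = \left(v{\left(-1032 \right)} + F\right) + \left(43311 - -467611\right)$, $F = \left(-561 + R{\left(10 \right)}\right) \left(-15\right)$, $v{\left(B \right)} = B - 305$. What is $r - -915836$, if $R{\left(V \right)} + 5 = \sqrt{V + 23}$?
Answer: $1433911 - 15 \sqrt{33} \approx 1.4338 \cdot 10^{6}$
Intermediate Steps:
$R{\left(V \right)} = -5 + \sqrt{23 + V}$ ($R{\left(V \right)} = -5 + \sqrt{V + 23} = -5 + \sqrt{23 + V}$)
$v{\left(B \right)} = -305 + B$ ($v{\left(B \right)} = B - 305 = -305 + B$)
$F = 8490 - 15 \sqrt{33}$ ($F = \left(-561 - \left(5 - \sqrt{23 + 10}\right)\right) \left(-15\right) = \left(-561 - \left(5 - \sqrt{33}\right)\right) \left(-15\right) = \left(-566 + \sqrt{33}\right) \left(-15\right) = 8490 - 15 \sqrt{33} \approx 8403.8$)
$r = 518075 - 15 \sqrt{33}$ ($r = \left(\left(-305 - 1032\right) + \left(8490 - 15 \sqrt{33}\right)\right) + \left(43311 - -467611\right) = \left(-1337 + \left(8490 - 15 \sqrt{33}\right)\right) + \left(43311 + 467611\right) = \left(7153 - 15 \sqrt{33}\right) + 510922 = 518075 - 15 \sqrt{33} \approx 5.1799 \cdot 10^{5}$)
$r - -915836 = \left(518075 - 15 \sqrt{33}\right) - -915836 = \left(518075 - 15 \sqrt{33}\right) + 915836 = 1433911 - 15 \sqrt{33}$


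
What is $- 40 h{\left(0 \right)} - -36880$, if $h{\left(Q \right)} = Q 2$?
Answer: $36880$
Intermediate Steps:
$h{\left(Q \right)} = 2 Q$
$- 40 h{\left(0 \right)} - -36880 = - 40 \cdot 2 \cdot 0 - -36880 = \left(-40\right) 0 + 36880 = 0 + 36880 = 36880$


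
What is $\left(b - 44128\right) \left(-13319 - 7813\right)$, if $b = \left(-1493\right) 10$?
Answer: $1248013656$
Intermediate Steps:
$b = -14930$
$\left(b - 44128\right) \left(-13319 - 7813\right) = \left(-14930 - 44128\right) \left(-13319 - 7813\right) = \left(-59058\right) \left(-21132\right) = 1248013656$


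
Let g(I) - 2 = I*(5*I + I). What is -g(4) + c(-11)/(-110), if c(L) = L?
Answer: -979/10 ≈ -97.900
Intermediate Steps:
g(I) = 2 + 6*I**2 (g(I) = 2 + I*(5*I + I) = 2 + I*(6*I) = 2 + 6*I**2)
-g(4) + c(-11)/(-110) = -(2 + 6*4**2) - 11/(-110) = -(2 + 6*16) - 11*(-1/110) = -(2 + 96) + 1/10 = -1*98 + 1/10 = -98 + 1/10 = -979/10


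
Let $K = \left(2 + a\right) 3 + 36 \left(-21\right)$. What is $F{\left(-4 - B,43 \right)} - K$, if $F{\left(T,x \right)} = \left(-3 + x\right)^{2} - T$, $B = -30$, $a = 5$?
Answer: $2309$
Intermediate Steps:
$K = -735$ ($K = \left(2 + 5\right) 3 + 36 \left(-21\right) = 7 \cdot 3 - 756 = 21 - 756 = -735$)
$F{\left(-4 - B,43 \right)} - K = \left(\left(-3 + 43\right)^{2} - \left(-4 - -30\right)\right) - -735 = \left(40^{2} - \left(-4 + 30\right)\right) + 735 = \left(1600 - 26\right) + 735 = 1574 + 735 = 2309$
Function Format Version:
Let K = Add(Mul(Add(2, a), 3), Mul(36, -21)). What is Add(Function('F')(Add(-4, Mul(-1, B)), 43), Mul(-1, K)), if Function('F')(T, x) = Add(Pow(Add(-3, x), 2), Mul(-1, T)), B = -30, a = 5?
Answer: 2309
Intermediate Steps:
K = -735 (K = Add(Mul(Add(2, 5), 3), Mul(36, -21)) = Add(Mul(7, 3), -756) = Add(21, -756) = -735)
Add(Function('F')(Add(-4, Mul(-1, B)), 43), Mul(-1, K)) = Add(Add(Pow(Add(-3, 43), 2), Mul(-1, Add(-4, Mul(-1, -30)))), Mul(-1, -735)) = Add(Add(Pow(40, 2), Mul(-1, Add(-4, 30))), 735) = Add(Add(1600, Mul(-1, 26)), 735) = Add(Add(1600, -26), 735) = Add(1574, 735) = 2309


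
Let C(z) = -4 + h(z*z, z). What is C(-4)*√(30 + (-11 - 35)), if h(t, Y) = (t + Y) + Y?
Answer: 16*I ≈ 16.0*I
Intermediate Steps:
h(t, Y) = t + 2*Y (h(t, Y) = (Y + t) + Y = t + 2*Y)
C(z) = -4 + z² + 2*z (C(z) = -4 + (z*z + 2*z) = -4 + (z² + 2*z) = -4 + z² + 2*z)
C(-4)*√(30 + (-11 - 35)) = (-4 + (-4)² + 2*(-4))*√(30 + (-11 - 35)) = (-4 + 16 - 8)*√(30 - 46) = 4*√(-16) = 4*(4*I) = 16*I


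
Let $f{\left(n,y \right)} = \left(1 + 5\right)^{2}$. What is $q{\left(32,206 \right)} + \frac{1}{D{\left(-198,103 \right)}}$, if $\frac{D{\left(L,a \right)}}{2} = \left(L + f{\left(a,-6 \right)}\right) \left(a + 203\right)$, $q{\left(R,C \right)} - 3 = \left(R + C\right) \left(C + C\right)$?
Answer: $\frac{9721961495}{99144} \approx 98059.0$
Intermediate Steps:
$f{\left(n,y \right)} = 36$ ($f{\left(n,y \right)} = 6^{2} = 36$)
$q{\left(R,C \right)} = 3 + 2 C \left(C + R\right)$ ($q{\left(R,C \right)} = 3 + \left(R + C\right) \left(C + C\right) = 3 + \left(C + R\right) 2 C = 3 + 2 C \left(C + R\right)$)
$D{\left(L,a \right)} = 2 \left(36 + L\right) \left(203 + a\right)$ ($D{\left(L,a \right)} = 2 \left(L + 36\right) \left(a + 203\right) = 2 \left(36 + L\right) \left(203 + a\right)$)
$q{\left(32,206 \right)} + \frac{1}{D{\left(-198,103 \right)}} = \left(3 + 2 \cdot 206^{2} + 2 \cdot 206 \cdot 32\right) + \frac{1}{14616 + 72 \cdot 103 + 406 \left(-198\right) + 2 \left(-198\right) 103} = \left(3 + 2 \cdot 42436 + 13184\right) + \frac{1}{14616 + 7416 - 80388 - 40788} = \left(3 + 84872 + 13184\right) + \frac{1}{-99144} = 98059 - \frac{1}{99144} = \frac{9721961495}{99144}$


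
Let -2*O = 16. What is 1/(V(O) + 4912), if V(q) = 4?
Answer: 1/4916 ≈ 0.00020342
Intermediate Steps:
O = -8 (O = -1/2*16 = -8)
1/(V(O) + 4912) = 1/(4 + 4912) = 1/4916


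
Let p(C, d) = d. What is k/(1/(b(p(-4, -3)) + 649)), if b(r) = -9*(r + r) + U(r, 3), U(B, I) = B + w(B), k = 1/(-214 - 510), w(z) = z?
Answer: -697/724 ≈ -0.96271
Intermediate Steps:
k = -1/724 (k = 1/(-724) = -1/724 ≈ -0.0013812)
U(B, I) = 2*B (U(B, I) = B + B = 2*B)
b(r) = -16*r (b(r) = -9*(r + r) + 2*r = -18*r + 2*r = -16*r)
k/(1/(b(p(-4, -3)) + 649)) = -1/(724*(1/(-16*(-3) + 649))) = -1/(724*(1/(48 + 649))) = -1/(724*(1/697)) = -1/(724*1/697) = -1/724*697 = -697/724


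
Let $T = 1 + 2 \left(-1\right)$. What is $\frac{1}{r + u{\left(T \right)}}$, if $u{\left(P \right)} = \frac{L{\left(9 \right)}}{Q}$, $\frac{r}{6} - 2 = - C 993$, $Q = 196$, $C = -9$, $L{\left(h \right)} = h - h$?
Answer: $\frac{1}{53634} \approx 1.8645 \cdot 10^{-5}$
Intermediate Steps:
$L{\left(h \right)} = 0$
$r = 53634$ ($r = 12 + 6 \left(- \left(-9\right) 993\right) = 12 + 6 \left(\left(-1\right) \left(-8937\right)\right) = 12 + 6 \cdot 8937 = 12 + 53622 = 53634$)
$T = -1$ ($T = 1 - 2 = -1$)
$u{\left(P \right)} = 0$ ($u{\left(P \right)} = \frac{0}{196} = 0 \cdot \frac{1}{196} = 0$)
$\frac{1}{r + u{\left(T \right)}} = \frac{1}{53634 + 0} = \frac{1}{53634}$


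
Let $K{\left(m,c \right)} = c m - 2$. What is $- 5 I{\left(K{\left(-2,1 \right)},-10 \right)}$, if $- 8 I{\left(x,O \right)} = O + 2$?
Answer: $-5$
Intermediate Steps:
$K{\left(m,c \right)} = -2 + c m$
$I{\left(x,O \right)} = - \frac{1}{4} - \frac{O}{8}$ ($I{\left(x,O \right)} = - \frac{O + 2}{8} = - \frac{2 + O}{8} = - \frac{1}{4} - \frac{O}{8}$)
$- 5 I{\left(K{\left(-2,1 \right)},-10 \right)} = - 5 \left(- \frac{1}{4} - - \frac{5}{4}\right) = - 5 \left(- \frac{1}{4} + \frac{5}{4}\right) = \left(-5\right) 1 = -5$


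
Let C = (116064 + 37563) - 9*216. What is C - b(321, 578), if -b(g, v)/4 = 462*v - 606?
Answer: 1217403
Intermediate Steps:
C = 151683 (C = 153627 - 1944 = 151683)
b(g, v) = 2424 - 1848*v (b(g, v) = -4*(462*v - 606) = -4*(-606 + 462*v) = 2424 - 1848*v)
C - b(321, 578) = 151683 - (2424 - 1848*578) = 151683 - (2424 - 1068144) = 151683 - 1*(-1065720) = 151683 + 1065720 = 1217403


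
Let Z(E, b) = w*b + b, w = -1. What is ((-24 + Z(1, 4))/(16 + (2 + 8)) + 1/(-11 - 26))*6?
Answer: -2742/481 ≈ -5.7006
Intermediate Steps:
Z(E, b) = 0 (Z(E, b) = -b + b = 0)
((-24 + Z(1, 4))/(16 + (2 + 8)) + 1/(-11 - 26))*6 = ((-24 + 0)/(16 + (2 + 8)) + 1/(-11 - 26))*6 = (-24/(16 + 10) + 1/(-37))*6 = (-24/26 - 1/37)*6 = (-24*1/26 - 1/37)*6 = (-12/13 - 1/37)*6 = -457/481*6 = -2742/481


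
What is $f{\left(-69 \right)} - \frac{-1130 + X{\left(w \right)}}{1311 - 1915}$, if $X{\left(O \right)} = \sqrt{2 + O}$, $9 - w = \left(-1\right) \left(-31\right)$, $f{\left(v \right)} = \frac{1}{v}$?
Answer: $- \frac{39287}{20838} + \frac{i \sqrt{5}}{302} \approx -1.8854 + 0.0074042 i$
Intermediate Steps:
$w = -22$ ($w = 9 - \left(-1\right) \left(-31\right) = 9 - 31 = -22$)
$f{\left(-69 \right)} - \frac{-1130 + X{\left(w \right)}}{1311 - 1915} = \frac{1}{-69} - \frac{-1130 + \sqrt{2 - 22}}{1311 - 1915} = - \frac{1}{69} - \frac{-1130 + \sqrt{-20}}{-604} = - \frac{1}{69} - \left(-1130 + 2 i \sqrt{5}\right) \left(- \frac{1}{604}\right) = - \frac{1}{69} - \left(\frac{565}{302} - \frac{i \sqrt{5}}{302}\right) = - \frac{39287}{20838} + \frac{i \sqrt{5}}{302}$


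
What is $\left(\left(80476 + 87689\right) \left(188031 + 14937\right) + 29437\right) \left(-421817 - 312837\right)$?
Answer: $-25075315498862678$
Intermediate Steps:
$\left(\left(80476 + 87689\right) \left(188031 + 14937\right) + 29437\right) \left(-421817 - 312837\right) = \left(168165 \cdot 202968 + 29437\right) \left(-734654\right) = \left(34132113720 + 29437\right) \left(-734654\right) = 34132143157 \left(-734654\right) = -25075315498862678$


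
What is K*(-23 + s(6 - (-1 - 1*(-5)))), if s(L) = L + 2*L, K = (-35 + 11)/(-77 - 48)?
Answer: -408/125 ≈ -3.2640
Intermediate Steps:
K = 24/125 (K = -24/(-125) = -24*(-1/125) = 24/125 ≈ 0.19200)
s(L) = 3*L
K*(-23 + s(6 - (-1 - 1*(-5)))) = 24*(-23 + 3*(6 - (-1 - 1*(-5))))/125 = 24*(-23 + 3*(6 - (-1 + 5)))/125 = 24*(-23 + 3*(6 - 1*4))/125 = 24*(-23 + 3*(6 - 4))/125 = 24*(-23 + 3*2)/125 = 24*(-23 + 6)/125 = (24/125)*(-17) = -408/125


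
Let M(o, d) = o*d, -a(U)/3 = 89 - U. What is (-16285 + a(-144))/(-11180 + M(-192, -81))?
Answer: -4246/1093 ≈ -3.8847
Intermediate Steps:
a(U) = -267 + 3*U (a(U) = -3*(89 - U) = -267 + 3*U)
M(o, d) = d*o
(-16285 + a(-144))/(-11180 + M(-192, -81)) = (-16285 + (-267 + 3*(-144)))/(-11180 - 81*(-192)) = (-16285 + (-267 - 432))/(-11180 + 15552) = (-16285 - 699)/4372 = -16984*1/4372 = -4246/1093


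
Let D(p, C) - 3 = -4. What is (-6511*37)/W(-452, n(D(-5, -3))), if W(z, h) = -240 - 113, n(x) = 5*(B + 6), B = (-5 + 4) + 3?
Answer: 240907/353 ≈ 682.46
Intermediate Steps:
B = 2 (B = -1 + 3 = 2)
D(p, C) = -1 (D(p, C) = 3 - 4 = -1)
n(x) = 40 (n(x) = 5*(2 + 6) = 5*8 = 40)
W(z, h) = -353
(-6511*37)/W(-452, n(D(-5, -3))) = -6511*37/(-353) = -240907*(-1/353) = 240907/353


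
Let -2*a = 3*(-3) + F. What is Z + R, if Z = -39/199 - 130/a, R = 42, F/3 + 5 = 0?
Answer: 36979/1194 ≈ 30.971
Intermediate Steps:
F = -15 (F = -15 + 3*0 = -15 + 0 = -15)
a = 12 (a = -(3*(-3) - 15)/2 = -(-9 - 15)/2 = -½*(-24) = 12)
Z = -13169/1194 (Z = -39/199 - 130/12 = -39*1/199 - 130*1/12 = -39/199 - 65/6 = -13169/1194 ≈ -11.029)
Z + R = -13169/1194 + 42 = 36979/1194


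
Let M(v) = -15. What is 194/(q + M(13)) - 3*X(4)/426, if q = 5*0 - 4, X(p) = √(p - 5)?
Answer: -194/19 - I/142 ≈ -10.211 - 0.0070423*I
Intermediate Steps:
X(p) = √(-5 + p)
q = -4 (q = 0 - 4 = -4)
194/(q + M(13)) - 3*X(4)/426 = 194/(-4 - 15) - 3*√(-5 + 4)/426 = 194/(-19) - 3*I*(1/426) = 194*(-1/19) - 3*I*(1/426) = -194/19 - I/142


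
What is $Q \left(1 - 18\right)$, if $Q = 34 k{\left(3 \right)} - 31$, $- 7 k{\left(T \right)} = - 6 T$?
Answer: $- \frac{6715}{7} \approx -959.29$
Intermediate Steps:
$k{\left(T \right)} = \frac{6 T}{7}$ ($k{\left(T \right)} = - \frac{\left(-6\right) T}{7} = \frac{6 T}{7}$)
$Q = \frac{395}{7}$ ($Q = 34 \cdot \frac{6}{7} \cdot 3 - 31 = 34 \cdot \frac{18}{7} - 31 = \frac{612}{7} - 31 = \frac{395}{7} \approx 56.429$)
$Q \left(1 - 18\right) = \frac{395 \left(1 - 18\right)}{7} = \frac{395}{7} \left(-17\right) = - \frac{6715}{7}$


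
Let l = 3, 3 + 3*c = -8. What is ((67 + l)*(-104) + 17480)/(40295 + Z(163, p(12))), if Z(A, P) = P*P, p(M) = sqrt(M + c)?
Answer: 3060/12091 ≈ 0.25308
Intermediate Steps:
c = -11/3 (c = -1 + (1/3)*(-8) = -1 - 8/3 = -11/3 ≈ -3.6667)
p(M) = sqrt(-11/3 + M) (p(M) = sqrt(M - 11/3) = sqrt(-11/3 + M))
Z(A, P) = P**2
((67 + l)*(-104) + 17480)/(40295 + Z(163, p(12))) = ((67 + 3)*(-104) + 17480)/(40295 + (sqrt(-33 + 9*12)/3)**2) = (70*(-104) + 17480)/(40295 + (sqrt(-33 + 108)/3)**2) = (-7280 + 17480)/(40295 + (sqrt(75)/3)**2) = 10200/(40295 + ((5*sqrt(3))/3)**2) = 10200/(40295 + (5*sqrt(3)/3)**2) = 10200/(40295 + 25/3) = 10200/(120910/3) = 10200*(3/120910) = 3060/12091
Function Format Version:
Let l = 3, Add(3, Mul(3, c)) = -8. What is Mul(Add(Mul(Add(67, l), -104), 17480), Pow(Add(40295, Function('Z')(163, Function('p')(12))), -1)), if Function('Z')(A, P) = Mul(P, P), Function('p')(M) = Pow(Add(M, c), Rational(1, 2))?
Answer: Rational(3060, 12091) ≈ 0.25308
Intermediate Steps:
c = Rational(-11, 3) (c = Add(-1, Mul(Rational(1, 3), -8)) = Add(-1, Rational(-8, 3)) = Rational(-11, 3) ≈ -3.6667)
Function('p')(M) = Pow(Add(Rational(-11, 3), M), Rational(1, 2)) (Function('p')(M) = Pow(Add(M, Rational(-11, 3)), Rational(1, 2)) = Pow(Add(Rational(-11, 3), M), Rational(1, 2)))
Function('Z')(A, P) = Pow(P, 2)
Mul(Add(Mul(Add(67, l), -104), 17480), Pow(Add(40295, Function('Z')(163, Function('p')(12))), -1)) = Mul(Add(Mul(Add(67, 3), -104), 17480), Pow(Add(40295, Pow(Mul(Rational(1, 3), Pow(Add(-33, Mul(9, 12)), Rational(1, 2))), 2)), -1)) = Mul(Add(Mul(70, -104), 17480), Pow(Add(40295, Pow(Mul(Rational(1, 3), Pow(Add(-33, 108), Rational(1, 2))), 2)), -1)) = Mul(Add(-7280, 17480), Pow(Add(40295, Pow(Mul(Rational(1, 3), Pow(75, Rational(1, 2))), 2)), -1)) = Mul(10200, Pow(Add(40295, Pow(Mul(Rational(1, 3), Mul(5, Pow(3, Rational(1, 2)))), 2)), -1)) = Mul(10200, Pow(Add(40295, Pow(Mul(Rational(5, 3), Pow(3, Rational(1, 2))), 2)), -1)) = Mul(10200, Pow(Add(40295, Rational(25, 3)), -1)) = Mul(10200, Pow(Rational(120910, 3), -1)) = Mul(10200, Rational(3, 120910)) = Rational(3060, 12091)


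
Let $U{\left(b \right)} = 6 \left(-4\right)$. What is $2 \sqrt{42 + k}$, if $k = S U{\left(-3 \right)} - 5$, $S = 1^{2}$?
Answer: $2 \sqrt{13} \approx 7.2111$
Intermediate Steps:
$U{\left(b \right)} = -24$
$S = 1$
$k = -29$ ($k = 1 \left(-24\right) - 5 = -24 - 5 = -29$)
$2 \sqrt{42 + k} = 2 \sqrt{42 - 29} = 2 \sqrt{13}$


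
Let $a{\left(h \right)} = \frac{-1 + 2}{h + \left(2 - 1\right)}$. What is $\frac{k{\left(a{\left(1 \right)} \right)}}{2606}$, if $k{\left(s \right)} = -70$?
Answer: $- \frac{35}{1303} \approx -0.026861$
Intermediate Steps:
$a{\left(h \right)} = \frac{1}{1 + h}$ ($a{\left(h \right)} = 1 \frac{1}{h + \left(2 - 1\right)} = 1 \frac{1}{h + 1} = 1 \frac{1}{1 + h} = \frac{1}{1 + h}$)
$\frac{k{\left(a{\left(1 \right)} \right)}}{2606} = - \frac{70}{2606} = \left(-70\right) \frac{1}{2606} = - \frac{35}{1303}$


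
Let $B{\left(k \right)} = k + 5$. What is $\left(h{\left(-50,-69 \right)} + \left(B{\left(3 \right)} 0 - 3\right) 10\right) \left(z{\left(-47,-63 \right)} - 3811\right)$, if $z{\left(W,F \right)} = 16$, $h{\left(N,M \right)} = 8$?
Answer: $83490$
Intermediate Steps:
$B{\left(k \right)} = 5 + k$
$\left(h{\left(-50,-69 \right)} + \left(B{\left(3 \right)} 0 - 3\right) 10\right) \left(z{\left(-47,-63 \right)} - 3811\right) = \left(8 + \left(\left(5 + 3\right) 0 - 3\right) 10\right) \left(16 - 3811\right) = \left(8 + \left(8 \cdot 0 - 3\right) 10\right) \left(-3795\right) = \left(8 + \left(0 - 3\right) 10\right) \left(-3795\right) = \left(8 - 30\right) \left(-3795\right) = \left(-22\right) \left(-3795\right) = 83490$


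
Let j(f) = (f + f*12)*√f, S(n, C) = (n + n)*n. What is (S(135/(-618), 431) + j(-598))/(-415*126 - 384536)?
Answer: -2025/9268574068 + 299*I*√598/16801 ≈ -2.1848e-7 + 0.4352*I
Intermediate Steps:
S(n, C) = 2*n² (S(n, C) = (2*n)*n = 2*n²)
j(f) = 13*f^(3/2) (j(f) = (f + 12*f)*√f = (13*f)*√f = 13*f^(3/2))
(S(135/(-618), 431) + j(-598))/(-415*126 - 384536) = (2*(135/(-618))² + 13*(-598)^(3/2))/(-415*126 - 384536) = (2*(135*(-1/618))² + 13*(-598*I*√598))/(-52290 - 384536) = (2*(-45/206)² - 7774*I*√598)/(-436826) = (2*(2025/42436) - 7774*I*√598)*(-1/436826) = (2025/21218 - 7774*I*√598)*(-1/436826) = -2025/9268574068 + 299*I*√598/16801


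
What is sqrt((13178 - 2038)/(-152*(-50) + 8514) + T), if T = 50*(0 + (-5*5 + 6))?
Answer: 2*I*sqrt(15406152265)/8057 ≈ 30.811*I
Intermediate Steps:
T = -950 (T = 50*(0 + (-25 + 6)) = 50*(0 - 19) = 50*(-19) = -950)
sqrt((13178 - 2038)/(-152*(-50) + 8514) + T) = sqrt((13178 - 2038)/(-152*(-50) + 8514) - 950) = sqrt(11140/(7600 + 8514) - 950) = sqrt(11140/16114 - 950) = sqrt(11140*(1/16114) - 950) = sqrt(5570/8057 - 950) = sqrt(-7648580/8057) = 2*I*sqrt(15406152265)/8057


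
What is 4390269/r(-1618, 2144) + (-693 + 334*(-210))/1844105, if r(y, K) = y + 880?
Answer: -2698723096333/453649830 ≈ -5948.9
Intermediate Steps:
r(y, K) = 880 + y
4390269/r(-1618, 2144) + (-693 + 334*(-210))/1844105 = 4390269/(880 - 1618) + (-693 + 334*(-210))/1844105 = 4390269/(-738) + (-693 - 70140)*(1/1844105) = 4390269*(-1/738) - 70833*1/1844105 = -1463423/246 - 70833/1844105 = -2698723096333/453649830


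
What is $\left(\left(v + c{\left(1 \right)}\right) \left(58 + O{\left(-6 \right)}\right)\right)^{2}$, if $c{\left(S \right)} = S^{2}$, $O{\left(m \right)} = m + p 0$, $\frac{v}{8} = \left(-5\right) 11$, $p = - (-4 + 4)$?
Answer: $521117584$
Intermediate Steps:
$p = 0$ ($p = \left(-1\right) 0 = 0$)
$v = -440$ ($v = 8 \left(\left(-5\right) 11\right) = 8 \left(-55\right) = -440$)
$O{\left(m \right)} = m$ ($O{\left(m \right)} = m + 0 \cdot 0 = m + 0 = m$)
$\left(\left(v + c{\left(1 \right)}\right) \left(58 + O{\left(-6 \right)}\right)\right)^{2} = \left(\left(-440 + 1^{2}\right) \left(58 - 6\right)\right)^{2} = \left(\left(-440 + 1\right) 52\right)^{2} = \left(\left(-439\right) 52\right)^{2} = \left(-22828\right)^{2} = 521117584$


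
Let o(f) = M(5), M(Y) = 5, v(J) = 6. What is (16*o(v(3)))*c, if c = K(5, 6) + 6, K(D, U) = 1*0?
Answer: 480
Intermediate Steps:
K(D, U) = 0
o(f) = 5
c = 6 (c = 0 + 6 = 6)
(16*o(v(3)))*c = (16*5)*6 = 80*6 = 480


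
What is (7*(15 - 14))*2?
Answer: 14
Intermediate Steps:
(7*(15 - 14))*2 = (7*1)*2 = 7*2 = 14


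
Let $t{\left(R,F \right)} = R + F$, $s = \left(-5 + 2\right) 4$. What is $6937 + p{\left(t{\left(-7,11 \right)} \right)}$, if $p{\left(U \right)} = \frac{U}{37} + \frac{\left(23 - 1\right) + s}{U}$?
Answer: $\frac{513531}{74} \approx 6939.6$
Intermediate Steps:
$s = -12$ ($s = \left(-3\right) 4 = -12$)
$t{\left(R,F \right)} = F + R$
$p{\left(U \right)} = \frac{10}{U} + \frac{U}{37}$ ($p{\left(U \right)} = \frac{U}{37} + \frac{\left(23 - 1\right) - 12}{U} = U \frac{1}{37} + \frac{22 - 12}{U} = \frac{U}{37} + \frac{10}{U} = \frac{10}{U} + \frac{U}{37}$)
$6937 + p{\left(t{\left(-7,11 \right)} \right)} = 6937 + \left(\frac{10}{11 - 7} + \frac{11 - 7}{37}\right) = 6937 + \left(\frac{10}{4} + \frac{1}{37} \cdot 4\right) = 6937 + \left(10 \cdot \frac{1}{4} + \frac{4}{37}\right) = 6937 + \left(\frac{5}{2} + \frac{4}{37}\right) = 6937 + \frac{193}{74} = \frac{513531}{74}$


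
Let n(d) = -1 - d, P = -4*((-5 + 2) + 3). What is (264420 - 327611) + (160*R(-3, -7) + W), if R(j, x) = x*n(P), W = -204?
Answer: -62275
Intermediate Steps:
P = 0 (P = -4*(-3 + 3) = -4*0 = 0)
R(j, x) = -x (R(j, x) = x*(-1 - 1*0) = x*(-1 + 0) = x*(-1) = -x)
(264420 - 327611) + (160*R(-3, -7) + W) = (264420 - 327611) + (160*(-1*(-7)) - 204) = -63191 + (160*7 - 204) = -63191 + (1120 - 204) = -63191 + 916 = -62275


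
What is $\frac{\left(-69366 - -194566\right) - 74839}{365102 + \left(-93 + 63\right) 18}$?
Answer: $\frac{50361}{364562} \approx 0.13814$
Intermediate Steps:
$\frac{\left(-69366 - -194566\right) - 74839}{365102 + \left(-93 + 63\right) 18} = \frac{\left(-69366 + 194566\right) - 74839}{365102 - 540} = \frac{125200 - 74839}{365102 - 540} = \frac{50361}{364562}$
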